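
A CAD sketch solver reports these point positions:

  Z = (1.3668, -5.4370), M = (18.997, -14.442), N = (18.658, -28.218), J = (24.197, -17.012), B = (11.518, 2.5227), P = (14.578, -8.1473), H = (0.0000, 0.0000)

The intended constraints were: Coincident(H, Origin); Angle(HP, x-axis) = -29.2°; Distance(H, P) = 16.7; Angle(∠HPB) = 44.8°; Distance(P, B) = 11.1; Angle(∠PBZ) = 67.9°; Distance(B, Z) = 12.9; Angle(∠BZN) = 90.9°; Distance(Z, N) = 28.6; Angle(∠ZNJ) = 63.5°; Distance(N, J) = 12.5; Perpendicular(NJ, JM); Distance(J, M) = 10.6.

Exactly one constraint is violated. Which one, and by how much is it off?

Distance(J, M) = 10.6 — off by 4.80.

H = (0.00, 0.00) ✓; HP at -29.20° ✓; |HP| = 16.70 ✓; ∠HPB = 44.80° ✓; |PB| = 11.10 ✓; ∠PBZ = 67.90° ✓; |BZ| = 12.90 ✓; ∠BZN = 90.90° ✓; |ZN| = 28.60 ✓; ∠ZNJ = 63.50° ✓; |NJ| = 12.50 ✓; ∠(NJ, JM) = 90.00° ✓; |JM| = 5.800 ✗.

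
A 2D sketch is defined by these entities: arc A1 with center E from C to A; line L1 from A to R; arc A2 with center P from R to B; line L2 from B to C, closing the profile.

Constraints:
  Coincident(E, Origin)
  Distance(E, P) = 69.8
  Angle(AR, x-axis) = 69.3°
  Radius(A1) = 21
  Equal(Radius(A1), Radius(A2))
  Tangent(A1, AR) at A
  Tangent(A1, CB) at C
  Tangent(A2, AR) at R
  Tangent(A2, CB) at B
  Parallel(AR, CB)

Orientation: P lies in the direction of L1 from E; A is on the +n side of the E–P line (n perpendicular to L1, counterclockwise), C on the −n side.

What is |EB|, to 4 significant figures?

72.89

The slot axis is L1's direction at 69.3°, so u = (cos 69.3°, sin 69.3°) = (0.3535, 0.9354) and n = (−sin 69.3°, cos 69.3°) = (-0.9354, 0.3535). E is at the origin and P lies 69.8 along u from E, so P = 69.8·u = (24.67, 65.29). Tangency of A1 to both parallel lines with radius 21.0 puts A and C at E ± 21.0·n: A = (-19.64, 7.423), C = (19.64, -7.423). Equal radii place R and B the same way about P: R = P + 21.0·n = (5.028, 72.72), B = P − 21.0·n = (44.32, 57.87). Then |EB| = |B − E| = 72.89.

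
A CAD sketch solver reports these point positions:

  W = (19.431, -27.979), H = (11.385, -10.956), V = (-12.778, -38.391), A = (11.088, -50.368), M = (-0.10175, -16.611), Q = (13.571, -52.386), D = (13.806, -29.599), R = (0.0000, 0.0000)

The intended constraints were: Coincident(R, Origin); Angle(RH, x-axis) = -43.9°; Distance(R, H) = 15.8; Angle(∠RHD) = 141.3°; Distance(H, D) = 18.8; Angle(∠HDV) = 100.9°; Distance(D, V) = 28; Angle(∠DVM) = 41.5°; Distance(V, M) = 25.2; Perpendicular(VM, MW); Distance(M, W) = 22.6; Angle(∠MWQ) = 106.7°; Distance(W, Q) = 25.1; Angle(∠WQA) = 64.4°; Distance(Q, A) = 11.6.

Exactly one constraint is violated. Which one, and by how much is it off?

Distance(Q, A) = 11.6 — off by 8.40.

R = (0.00, 0.00) ✓; RH at -43.90° ✓; |RH| = 15.80 ✓; ∠RHD = 141.3° ✓; |HD| = 18.80 ✓; ∠HDV = 100.9° ✓; |DV| = 28.00 ✓; ∠DVM = 41.50° ✓; |VM| = 25.20 ✓; ∠(VM, MW) = 90.00° ✓; |MW| = 22.60 ✓; ∠MWQ = 106.7° ✓; |WQ| = 25.10 ✓; ∠WQA = 64.40° ✓; |QA| = 3.200 ✗.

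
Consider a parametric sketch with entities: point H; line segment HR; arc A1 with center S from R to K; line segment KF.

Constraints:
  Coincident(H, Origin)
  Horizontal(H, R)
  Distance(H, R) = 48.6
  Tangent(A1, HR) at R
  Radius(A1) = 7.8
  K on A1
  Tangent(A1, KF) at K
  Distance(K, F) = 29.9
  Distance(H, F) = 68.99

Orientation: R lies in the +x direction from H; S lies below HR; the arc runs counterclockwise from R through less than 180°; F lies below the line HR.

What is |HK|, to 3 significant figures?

43.7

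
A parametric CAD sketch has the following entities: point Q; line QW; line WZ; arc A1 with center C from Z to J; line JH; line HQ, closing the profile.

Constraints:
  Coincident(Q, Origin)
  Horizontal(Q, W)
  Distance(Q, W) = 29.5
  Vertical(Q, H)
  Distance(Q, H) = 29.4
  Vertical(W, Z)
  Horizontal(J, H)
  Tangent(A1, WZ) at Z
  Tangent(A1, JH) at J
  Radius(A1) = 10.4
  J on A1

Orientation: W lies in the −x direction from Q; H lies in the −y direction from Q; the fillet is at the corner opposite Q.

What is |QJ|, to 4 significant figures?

35.06

Q is at the origin; QW is horizontal with |QW| = 29.5 and W on the −x side, so W = (-29.50, 0.000). Q and H share the same x with |QH| = 29.4 and H on the −y side, so H = (0.000, -29.40). The virtual corner opposite Q is at (-29.50, -29.40). The tangent condition forces CZ to be normal to WZ and the tangent condition forces CJ to be normal to JH, with radius 10.4, so the center C sits 10.4 in from both sides at C = (-19.10, -19.00). That places the tangent points at Z = (-29.50, -19.00) on WZ and J = (-19.10, -29.40) on JH. Then |QJ| = |J − Q| = 35.06.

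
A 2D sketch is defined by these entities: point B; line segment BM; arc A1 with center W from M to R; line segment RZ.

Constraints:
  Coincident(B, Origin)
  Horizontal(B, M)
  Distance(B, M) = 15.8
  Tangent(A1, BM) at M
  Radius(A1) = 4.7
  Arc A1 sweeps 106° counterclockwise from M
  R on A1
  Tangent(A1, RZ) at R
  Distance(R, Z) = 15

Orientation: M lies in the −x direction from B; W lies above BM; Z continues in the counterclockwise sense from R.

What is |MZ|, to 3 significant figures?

20.4

B is at the origin; B and M share the same y with |BM| = 15.8 and M on the −x side, so M = (-15.8, 0.00). Tangency of A1 to BM means the radius WM is perpendicular to BM, so W = M + (0, 4.7) = (-15.8, 4.70). On A1, M sits at bearing -90° from W; a 106° counterclockwise sweep puts R at bearing 16°, so R = W + 4.7·(cos 16°, sin 16°) = (-11.3, 6.00). Since A1 is tangent to RZ there, WR ⟂ RZ, so RZ runs along (−sin 16°, cos 16°); with |RZ| = 15.0, Z = (-15.4, 20.4). Then |MZ| = |Z − M| = 20.4.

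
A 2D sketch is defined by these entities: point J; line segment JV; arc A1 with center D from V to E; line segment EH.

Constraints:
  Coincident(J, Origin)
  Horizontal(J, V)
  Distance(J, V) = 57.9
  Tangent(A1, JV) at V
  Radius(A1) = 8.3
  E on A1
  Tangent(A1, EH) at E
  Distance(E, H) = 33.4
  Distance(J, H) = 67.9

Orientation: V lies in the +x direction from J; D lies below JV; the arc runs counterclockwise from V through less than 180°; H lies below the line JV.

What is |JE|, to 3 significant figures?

50.5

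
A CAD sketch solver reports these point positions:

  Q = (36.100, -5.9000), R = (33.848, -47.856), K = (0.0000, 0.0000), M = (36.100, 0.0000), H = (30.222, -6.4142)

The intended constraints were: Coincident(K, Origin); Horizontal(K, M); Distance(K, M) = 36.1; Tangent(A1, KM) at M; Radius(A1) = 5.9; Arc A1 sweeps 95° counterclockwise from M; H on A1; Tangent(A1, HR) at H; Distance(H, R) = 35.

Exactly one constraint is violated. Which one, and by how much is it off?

Distance(H, R) = 35 — off by 6.60.

K = (0.00, 0.00) ✓; K.y = 0.00, M.y = 0.00 ✓; |KM| = 36.10 ✓; ∠(QM, MK) = 90.00° ✓; |QM| = 5.900 ✓; bearing(Q→H) − bearing(Q→M) = 95.00° ✓; |QH| = 5.900 ✓; ∠(QH, HR) = 90.00° ✓; |HR| = 41.60 ✗.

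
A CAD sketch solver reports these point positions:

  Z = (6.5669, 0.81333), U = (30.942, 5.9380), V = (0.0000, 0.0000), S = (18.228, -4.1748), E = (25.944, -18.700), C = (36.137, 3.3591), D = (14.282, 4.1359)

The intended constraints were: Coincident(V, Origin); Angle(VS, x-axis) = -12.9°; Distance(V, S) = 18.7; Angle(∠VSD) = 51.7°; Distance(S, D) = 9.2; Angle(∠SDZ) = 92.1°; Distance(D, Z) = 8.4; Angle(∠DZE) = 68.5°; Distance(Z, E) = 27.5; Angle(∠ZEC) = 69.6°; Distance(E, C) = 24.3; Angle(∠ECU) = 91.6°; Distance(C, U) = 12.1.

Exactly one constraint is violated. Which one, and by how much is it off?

Distance(C, U) = 12.1 — off by 6.30.

V = (0.00, 0.00) ✓; VS at -12.90° ✓; |VS| = 18.70 ✓; ∠VSD = 51.70° ✓; |SD| = 9.200 ✓; ∠SDZ = 92.10° ✓; |DZ| = 8.400 ✓; ∠DZE = 68.50° ✓; |ZE| = 27.50 ✓; ∠ZEC = 69.60° ✓; |EC| = 24.30 ✓; ∠ECU = 91.60° ✓; |CU| = 5.800 ✗.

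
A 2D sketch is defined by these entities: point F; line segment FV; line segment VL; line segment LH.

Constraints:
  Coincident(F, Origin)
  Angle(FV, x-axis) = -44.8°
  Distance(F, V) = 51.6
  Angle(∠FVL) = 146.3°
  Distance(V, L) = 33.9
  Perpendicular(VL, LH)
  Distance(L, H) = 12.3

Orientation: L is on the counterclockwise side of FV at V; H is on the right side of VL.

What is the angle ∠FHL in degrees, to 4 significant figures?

61.95°

F is at the origin; FV runs at -44.8° with length 51.6, so V = 51.6·(cos -44.8°, sin -44.8°) = (36.61, -36.36). ∠FVL = 146.3°, so VL runs at -44.8° + (180° − 146.3°) = -11.10° from the x-axis; with |VL| = 33.9, L = V + 33.9·(cos -11.10°, sin -11.10°) = (69.88, -42.89). The perpendicularity gives LH at right angles to VL; with |LH| = 12.3 on the right of VL, H = L + 12.3·(-0.1925, -0.9813) = (67.51, -54.96). Then cos ∠FHL = HF·HL / (|HF||HL|), giving 61.95°.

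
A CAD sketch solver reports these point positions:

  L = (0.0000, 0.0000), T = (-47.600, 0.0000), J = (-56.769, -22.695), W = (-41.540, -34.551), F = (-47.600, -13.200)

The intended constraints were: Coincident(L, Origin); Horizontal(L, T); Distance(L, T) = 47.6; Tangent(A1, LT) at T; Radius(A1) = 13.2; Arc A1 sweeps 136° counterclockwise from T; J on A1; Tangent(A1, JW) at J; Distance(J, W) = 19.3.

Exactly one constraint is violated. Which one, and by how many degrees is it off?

Tangent(A1, JW) at J — off by 6.10°.

L = (0.00, 0.00) ✓; L.y = 0.00, T.y = 0.00 ✓; |LT| = 47.60 ✓; ∠(FT, TL) = 90.00° ✓; |FT| = 13.20 ✓; bearing(F→J) − bearing(F→T) = 136.0° ✓; |FJ| = 13.20 ✓; ∠(FJ, JW) = 83.90° ✗; |JW| = 19.30 ✓.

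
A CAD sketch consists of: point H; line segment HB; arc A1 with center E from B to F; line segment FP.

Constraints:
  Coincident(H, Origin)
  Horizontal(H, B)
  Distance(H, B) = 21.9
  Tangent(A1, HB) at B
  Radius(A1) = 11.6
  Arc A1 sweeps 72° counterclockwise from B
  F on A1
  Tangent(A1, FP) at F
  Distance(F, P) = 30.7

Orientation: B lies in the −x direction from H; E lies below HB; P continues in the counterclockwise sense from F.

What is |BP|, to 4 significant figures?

42.50

On A1, B sits at bearing 90° from E; a 72° counterclockwise sweep puts F at bearing 162°, so F = E + 11.6·(cos 162°, sin 162°) = (-32.93, -8.015). A1 meets FP tangentially, so EF is at right angles to FP, so FP runs along (−sin 162°, cos 162°); with |FP| = 30.7, P = (-42.42, -37.21). Then |BP| = |P − B| = 42.50.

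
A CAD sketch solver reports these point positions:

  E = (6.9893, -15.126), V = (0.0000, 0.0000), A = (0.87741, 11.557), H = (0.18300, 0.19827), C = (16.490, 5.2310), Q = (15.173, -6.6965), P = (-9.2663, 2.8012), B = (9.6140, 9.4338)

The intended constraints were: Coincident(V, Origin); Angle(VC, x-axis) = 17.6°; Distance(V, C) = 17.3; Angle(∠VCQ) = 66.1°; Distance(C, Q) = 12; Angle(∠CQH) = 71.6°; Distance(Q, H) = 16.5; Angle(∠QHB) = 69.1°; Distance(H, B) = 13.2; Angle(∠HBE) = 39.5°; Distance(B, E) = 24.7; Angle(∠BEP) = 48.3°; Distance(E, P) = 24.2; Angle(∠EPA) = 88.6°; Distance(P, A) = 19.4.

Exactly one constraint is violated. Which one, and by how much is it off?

Distance(P, A) = 19.4 — off by 6.00.

V = (0.00, 0.00) ✓; VC at 17.60° ✓; |VC| = 17.30 ✓; ∠VCQ = 66.10° ✓; |CQ| = 12.00 ✓; ∠CQH = 71.60° ✓; |QH| = 16.50 ✓; ∠QHB = 69.10° ✓; |HB| = 13.20 ✓; ∠HBE = 39.50° ✓; |BE| = 24.70 ✓; ∠BEP = 48.30° ✓; |EP| = 24.20 ✓; ∠EPA = 88.60° ✓; |PA| = 13.40 ✗.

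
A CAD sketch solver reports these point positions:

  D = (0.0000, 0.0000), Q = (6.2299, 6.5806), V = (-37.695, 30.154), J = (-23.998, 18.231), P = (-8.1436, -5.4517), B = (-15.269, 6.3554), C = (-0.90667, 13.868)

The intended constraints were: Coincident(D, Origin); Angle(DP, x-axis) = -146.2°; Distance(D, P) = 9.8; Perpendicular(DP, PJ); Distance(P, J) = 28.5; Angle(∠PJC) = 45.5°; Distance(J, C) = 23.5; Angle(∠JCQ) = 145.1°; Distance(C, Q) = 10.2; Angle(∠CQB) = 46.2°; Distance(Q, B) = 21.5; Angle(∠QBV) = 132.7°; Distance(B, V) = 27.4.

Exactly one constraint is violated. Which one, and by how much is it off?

Distance(B, V) = 27.4 — off by 5.30.

D = (0.00, 0.00) ✓; DP at -146.2° ✓; |DP| = 9.800 ✓; ∠(DP, PJ) = 90.00° ✓; |PJ| = 28.50 ✓; ∠PJC = 45.50° ✓; |JC| = 23.50 ✓; ∠JCQ = 145.1° ✓; |CQ| = 10.20 ✓; ∠CQB = 46.20° ✓; |QB| = 21.50 ✓; ∠QBV = 132.7° ✓; |BV| = 32.70 ✗.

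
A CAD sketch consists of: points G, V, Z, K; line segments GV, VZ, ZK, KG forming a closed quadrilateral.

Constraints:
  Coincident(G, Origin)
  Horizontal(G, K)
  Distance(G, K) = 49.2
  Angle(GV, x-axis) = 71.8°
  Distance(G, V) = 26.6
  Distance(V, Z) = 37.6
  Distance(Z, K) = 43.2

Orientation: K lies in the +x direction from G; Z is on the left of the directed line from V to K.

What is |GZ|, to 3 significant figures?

59.6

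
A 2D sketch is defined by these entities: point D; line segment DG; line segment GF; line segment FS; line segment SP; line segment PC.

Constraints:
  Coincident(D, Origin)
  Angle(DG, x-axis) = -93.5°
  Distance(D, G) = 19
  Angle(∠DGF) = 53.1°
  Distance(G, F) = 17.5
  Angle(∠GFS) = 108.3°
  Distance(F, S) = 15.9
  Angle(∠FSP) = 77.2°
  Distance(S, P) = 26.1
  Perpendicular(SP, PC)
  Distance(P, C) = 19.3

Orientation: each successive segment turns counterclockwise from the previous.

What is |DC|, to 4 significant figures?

23.73

D is at the origin; DG runs at -93.5° with length 19.0, so G = (-1.160, -18.96). ∠DGF = 53.1° gives GF at 33.40° from the x-axis; with |GF| = 17.5, F = (13.45, -9.331). ∠GFS = 108.3° gives FS at 105.1° from the x-axis; with |FS| = 15.9, S = (9.308, 6.020). ∠FSP = 77.2° gives SP at -152.1° from the x-axis; with |SP| = 26.1, P = (-13.76, -6.193). SP ⟂ PC, so PC runs at -62.10°; with |PC| = 19.3, C = (-4.727, -23.25). Then |DC| = |C − D| = 23.73.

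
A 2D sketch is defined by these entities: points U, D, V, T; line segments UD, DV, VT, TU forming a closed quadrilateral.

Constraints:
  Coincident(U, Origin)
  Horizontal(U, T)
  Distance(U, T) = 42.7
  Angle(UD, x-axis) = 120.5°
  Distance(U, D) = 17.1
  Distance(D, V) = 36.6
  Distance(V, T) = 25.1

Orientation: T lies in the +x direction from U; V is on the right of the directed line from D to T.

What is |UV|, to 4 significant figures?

21.21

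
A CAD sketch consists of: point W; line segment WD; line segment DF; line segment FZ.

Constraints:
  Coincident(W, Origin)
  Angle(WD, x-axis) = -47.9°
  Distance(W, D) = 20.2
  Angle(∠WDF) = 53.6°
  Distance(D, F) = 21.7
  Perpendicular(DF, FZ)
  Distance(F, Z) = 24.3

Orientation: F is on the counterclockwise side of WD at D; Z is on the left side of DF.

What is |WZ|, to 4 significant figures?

12.61

W is at the origin; WD runs at -47.9° with length 20.2, so D = 20.2·(cos -47.9°, sin -47.9°) = (13.54, -14.99). ∠WDF = 53.6°, so DF runs at -47.9° + (180° − 53.6°) = 78.50° from the x-axis; with |DF| = 21.7, F = D + 21.7·(cos 78.50°, sin 78.50°) = (17.87, 6.276). DF ⟂ FZ; with |FZ| = 24.3 on the left of DF, Z = F + 24.3·(-0.9799, 0.1994) = (-5.943, 11.12). Then |WZ| = |Z − W| = 12.61.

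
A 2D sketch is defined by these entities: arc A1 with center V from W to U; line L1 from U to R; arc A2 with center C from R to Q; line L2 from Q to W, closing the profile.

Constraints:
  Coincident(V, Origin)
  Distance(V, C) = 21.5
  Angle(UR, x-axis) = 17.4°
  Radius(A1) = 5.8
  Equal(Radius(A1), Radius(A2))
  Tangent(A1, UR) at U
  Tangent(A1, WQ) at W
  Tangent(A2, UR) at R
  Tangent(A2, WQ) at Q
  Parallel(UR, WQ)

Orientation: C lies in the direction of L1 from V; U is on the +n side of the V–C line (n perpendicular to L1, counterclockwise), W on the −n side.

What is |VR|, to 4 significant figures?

22.27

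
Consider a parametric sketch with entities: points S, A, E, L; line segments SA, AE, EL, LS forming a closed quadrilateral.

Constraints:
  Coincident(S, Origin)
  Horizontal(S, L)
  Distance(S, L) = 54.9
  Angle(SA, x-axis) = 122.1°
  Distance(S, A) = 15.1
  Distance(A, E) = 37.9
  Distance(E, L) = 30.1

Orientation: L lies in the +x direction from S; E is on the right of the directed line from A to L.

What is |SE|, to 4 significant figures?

25.82

S is at the origin; SL is horizontal with |SL| = 54.9 and L in +x, so L = (54.9, 0). SA runs at 122.1° with |SA| = 15.1, so A = (-8.024, 12.79). E is determined by |AE| = 37.9 and |EL| = 30.1 together: it lies at the intersection of circle(A, 37.9) and circle(L, 30.1). With |AL| = 64.21, the foot of the radical line on AL is 36.24 from A and the perpendicular offset is √(37.9² − 36.24²) = 11.11. Taking the right-of-AL solution: E = (25.27, -5.312).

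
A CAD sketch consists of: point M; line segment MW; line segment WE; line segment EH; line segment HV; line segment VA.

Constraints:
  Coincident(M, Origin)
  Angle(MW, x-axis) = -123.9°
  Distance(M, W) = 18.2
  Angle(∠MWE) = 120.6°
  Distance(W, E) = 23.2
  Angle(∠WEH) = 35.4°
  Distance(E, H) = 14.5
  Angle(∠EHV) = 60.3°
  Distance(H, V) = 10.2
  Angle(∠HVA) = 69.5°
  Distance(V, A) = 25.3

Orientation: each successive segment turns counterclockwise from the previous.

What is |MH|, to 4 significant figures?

21.89

M is at the origin; MW runs at -123.9° with length 18.2, so W = (-10.15, -15.11). ∠MWE = 120.6° gives WE at -64.50° from the x-axis; with |WE| = 23.2, E = (-0.1631, -36.05). ∠WEH = 35.4° gives EH at 80.10° from the x-axis; with |EH| = 14.5, H = (2.330, -21.76). Then |MH| = |H − M| = 21.89.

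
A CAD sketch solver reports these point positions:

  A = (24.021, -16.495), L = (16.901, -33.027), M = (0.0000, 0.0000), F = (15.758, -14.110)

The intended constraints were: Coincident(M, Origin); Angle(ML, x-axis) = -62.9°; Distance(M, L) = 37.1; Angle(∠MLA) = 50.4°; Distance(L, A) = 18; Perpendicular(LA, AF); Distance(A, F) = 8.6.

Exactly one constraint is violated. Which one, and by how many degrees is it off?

Perpendicular(LA, AF) — off by 7.20°.

M = (0.00, 0.00) ✓; ML at -62.90° ✓; |ML| = 37.10 ✓; ∠MLA = 50.40° ✓; |LA| = 18.00 ✓; ∠(LA, AF) = 97.20° ✗; |AF| = 8.600 ✓.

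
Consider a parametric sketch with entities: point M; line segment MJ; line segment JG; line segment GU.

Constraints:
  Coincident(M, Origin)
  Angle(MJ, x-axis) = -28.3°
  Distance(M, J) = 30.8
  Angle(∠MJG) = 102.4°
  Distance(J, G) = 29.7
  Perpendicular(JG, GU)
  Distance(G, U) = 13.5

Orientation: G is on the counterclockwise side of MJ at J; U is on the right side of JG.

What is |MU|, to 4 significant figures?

56.73

M is at the origin; MJ runs at -28.3° with length 30.8, so J = 30.8·(cos -28.3°, sin -28.3°) = (27.12, -14.60). ∠MJG = 102.4°, so JG runs at -28.3° + (180° − 102.4°) = 49.30° from the x-axis; with |JG| = 29.7, G = J + 29.7·(cos 49.30°, sin 49.30°) = (46.49, 7.915). JG is perpendicular to GU; with |GU| = 13.5 on the right of JG, U = G + 13.5·(0.7581, -0.6521) = (56.72, -0.8887). Then |MU| = |U − M| = 56.73.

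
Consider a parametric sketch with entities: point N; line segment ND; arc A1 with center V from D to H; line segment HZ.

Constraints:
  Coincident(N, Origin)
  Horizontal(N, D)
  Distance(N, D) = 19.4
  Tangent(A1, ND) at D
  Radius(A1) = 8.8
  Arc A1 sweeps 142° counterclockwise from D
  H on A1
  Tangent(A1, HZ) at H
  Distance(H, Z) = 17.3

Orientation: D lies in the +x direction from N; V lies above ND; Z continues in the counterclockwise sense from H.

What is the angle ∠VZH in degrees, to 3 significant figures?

27.0°

N is at the origin; N and D share the same y with |ND| = 19.4 and D on the +x side, so D = (19.4, 0.00). Since A1 is tangent to ND there, VD ⟂ ND, so V = D + (0, 8.8) = (19.4, 8.80). On A1, D sits at bearing -90° from V; a 142° counterclockwise sweep puts H at bearing 52°, so H = V + 8.8·(cos 52°, sin 52°) = (24.8, 15.7). Tangency of A1 to HZ means the radius VH is perpendicular to HZ, so HZ runs along (−sin 52°, cos 52°); with |HZ| = 17.3, Z = (11.2, 26.4). Then cos ∠VZH = ZV·ZH / (|ZV||ZH|), giving 27.0°.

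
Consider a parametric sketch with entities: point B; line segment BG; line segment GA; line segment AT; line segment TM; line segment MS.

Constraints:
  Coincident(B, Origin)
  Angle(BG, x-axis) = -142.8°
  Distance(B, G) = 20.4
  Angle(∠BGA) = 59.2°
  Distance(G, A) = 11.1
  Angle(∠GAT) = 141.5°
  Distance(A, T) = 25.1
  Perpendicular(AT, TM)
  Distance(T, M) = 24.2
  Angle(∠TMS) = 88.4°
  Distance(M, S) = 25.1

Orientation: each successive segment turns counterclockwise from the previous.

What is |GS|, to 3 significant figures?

18.7

B is at the origin; BG runs at -142.8° with length 20.4, so G = (-16.2, -12.3). ∠BGA = 59.2° gives GA at -22.0° from the x-axis; with |GA| = 11.1, A = (-5.96, -16.5). ∠GAT = 141.5° gives AT at 16.5° from the x-axis; with |AT| = 25.1, T = (18.1, -9.36). AT ⟂ TM, so TM runs at 106°; with |TM| = 24.2, M = (11.2, 13.8). ∠TMS = 88.4° gives MS at -162° from the x-axis; with |MS| = 25.1, S = (-12.6, 6.04). Then |GS| = |S − G| = 18.7.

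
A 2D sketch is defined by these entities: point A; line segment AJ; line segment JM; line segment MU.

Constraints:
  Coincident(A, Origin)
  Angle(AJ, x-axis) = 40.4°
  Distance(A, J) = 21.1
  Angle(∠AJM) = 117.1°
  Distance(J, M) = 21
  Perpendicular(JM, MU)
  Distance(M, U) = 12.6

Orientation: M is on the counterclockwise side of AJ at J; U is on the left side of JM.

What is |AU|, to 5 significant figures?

31.230

A is at the origin; AJ runs at 40.4° with length 21.1, so J = 21.1·(cos 40.4°, sin 40.4°) = (16.068, 13.675). ∠AJM = 117.1°, so JM runs at 40.4° + (180° − 117.1°) = 103.30° from the x-axis; with |JM| = 21.0, M = J + 21.0·(cos 103.30°, sin 103.30°) = (11.237, 34.112). JM is perpendicular to MU; with |MU| = 12.6 on the left of JM, U = M + 12.6·(-0.97318, -0.23005) = (-1.0246, 31.213). Then |AU| = |U − A| = 31.230.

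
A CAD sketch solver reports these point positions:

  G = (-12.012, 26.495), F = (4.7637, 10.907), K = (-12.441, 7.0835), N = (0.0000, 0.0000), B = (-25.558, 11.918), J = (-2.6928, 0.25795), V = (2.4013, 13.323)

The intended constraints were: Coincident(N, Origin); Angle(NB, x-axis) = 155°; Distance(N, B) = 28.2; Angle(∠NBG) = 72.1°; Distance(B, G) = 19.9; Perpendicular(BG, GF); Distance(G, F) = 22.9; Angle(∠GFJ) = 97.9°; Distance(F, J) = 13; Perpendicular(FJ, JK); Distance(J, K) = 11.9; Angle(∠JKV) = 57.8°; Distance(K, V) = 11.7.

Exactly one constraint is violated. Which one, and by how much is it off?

Distance(K, V) = 11.7 — off by 4.40.

N = (0.00, 0.00) ✓; NB at 155.0° ✓; |NB| = 28.20 ✓; ∠NBG = 72.10° ✓; |BG| = 19.90 ✓; ∠(BG, GF) = 90.00° ✓; |GF| = 22.90 ✓; ∠GFJ = 97.90° ✓; |FJ| = 13.00 ✓; ∠(FJ, JK) = 90.00° ✓; |JK| = 11.90 ✓; ∠JKV = 57.80° ✓; |KV| = 16.10 ✗.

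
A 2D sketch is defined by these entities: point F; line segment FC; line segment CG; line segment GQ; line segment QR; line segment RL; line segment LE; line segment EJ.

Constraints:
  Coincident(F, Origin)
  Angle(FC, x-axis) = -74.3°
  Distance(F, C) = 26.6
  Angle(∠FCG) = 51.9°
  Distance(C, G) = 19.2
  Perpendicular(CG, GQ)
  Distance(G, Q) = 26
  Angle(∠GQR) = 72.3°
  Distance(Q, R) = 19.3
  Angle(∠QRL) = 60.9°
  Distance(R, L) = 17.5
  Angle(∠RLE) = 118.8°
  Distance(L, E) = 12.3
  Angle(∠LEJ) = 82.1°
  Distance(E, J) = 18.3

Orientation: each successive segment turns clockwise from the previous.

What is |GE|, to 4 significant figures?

13.41

F is at the origin; FC runs at -74.3° with length 26.6, so C = (7.198, -25.61). ∠FCG = 51.9° gives CG at 157.6° from the x-axis; with |CG| = 19.2, G = (-10.55, -18.29). CG ⟂ GQ, so GQ runs at 67.60°; with |GQ| = 26.0, Q = (-0.6455, 5.747). ∠GQR = 72.3° gives QR at -40.10° from the x-axis; with |QR| = 19.3, R = (14.12, -6.684). ∠QRL = 60.9° gives RL at -159.2° from the x-axis; with |RL| = 17.5, L = (-2.242, -12.90). ∠RLE = 118.8° gives LE at 139.6° from the x-axis; with |LE| = 12.3, E = (-11.61, -4.927). Then |GE| = |E − G| = 13.41.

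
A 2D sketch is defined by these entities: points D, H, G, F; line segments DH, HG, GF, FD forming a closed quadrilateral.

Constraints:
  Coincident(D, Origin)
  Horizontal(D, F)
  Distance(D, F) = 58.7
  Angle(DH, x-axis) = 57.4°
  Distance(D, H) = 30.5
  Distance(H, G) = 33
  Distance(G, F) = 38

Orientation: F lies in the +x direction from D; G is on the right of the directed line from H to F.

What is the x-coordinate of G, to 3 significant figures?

21.3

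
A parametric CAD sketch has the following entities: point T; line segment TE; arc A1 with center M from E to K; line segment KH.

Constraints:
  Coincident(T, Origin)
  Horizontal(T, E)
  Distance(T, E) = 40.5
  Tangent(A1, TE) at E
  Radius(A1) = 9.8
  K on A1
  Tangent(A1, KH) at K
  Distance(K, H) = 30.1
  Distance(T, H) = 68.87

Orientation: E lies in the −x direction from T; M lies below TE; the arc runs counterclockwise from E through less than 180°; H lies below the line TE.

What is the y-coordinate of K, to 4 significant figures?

-6.801

Checks: T.y = 0.00, E.y = 0.00 ✓; |MK| = 9.800 ✓; ∠(MK, KH) = 90.00° ✓; |KH| = 30.10 ✓; |TH| = 68.87 ✓.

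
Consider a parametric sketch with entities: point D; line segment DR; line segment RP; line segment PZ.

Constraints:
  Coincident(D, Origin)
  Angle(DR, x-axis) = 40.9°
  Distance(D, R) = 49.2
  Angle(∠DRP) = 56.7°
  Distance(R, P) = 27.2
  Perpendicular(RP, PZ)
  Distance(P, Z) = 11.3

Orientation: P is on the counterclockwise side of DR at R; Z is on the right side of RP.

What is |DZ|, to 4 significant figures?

52.42

D is at the origin; DR runs at 40.9° with length 49.2, so R = 49.2·(cos 40.9°, sin 40.9°) = (37.19, 32.21). ∠DRP = 56.7°, so RP runs at 40.9° + (180° − 56.7°) = 164.2° from the x-axis; with |RP| = 27.2, P = R + 27.2·(cos 164.2°, sin 164.2°) = (11.02, 39.62). RP ⟂ PZ; with |PZ| = 11.3 on the right of RP, Z = P + 11.3·(0.2723, 0.9622) = (14.09, 50.49). Then |DZ| = |Z − D| = 52.42.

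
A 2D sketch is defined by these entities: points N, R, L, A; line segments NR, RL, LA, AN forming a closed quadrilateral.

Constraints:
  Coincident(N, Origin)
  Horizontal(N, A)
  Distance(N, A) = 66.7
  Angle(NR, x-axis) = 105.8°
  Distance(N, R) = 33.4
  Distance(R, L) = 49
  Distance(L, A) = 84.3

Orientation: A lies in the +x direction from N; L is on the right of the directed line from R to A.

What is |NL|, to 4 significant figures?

22.89

N is at the origin; N and A share the same y with |NA| = 66.7 and A in +x, so A = (66.7, 0). NR runs at 105.8° with |NR| = 33.4, so R = (-9.094, 32.14). L is determined by |RL| = 49.0 and |LA| = 84.3 together: it lies at the intersection of circle(R, 49.0) and circle(A, 84.3). With |RA| = 82.33, the foot of the radical line on RA is 12.58 from R and the perpendicular offset is √(49.0² − 12.58²) = 47.36. Taking the right-of-RA solution: L = (-15.99, -16.37).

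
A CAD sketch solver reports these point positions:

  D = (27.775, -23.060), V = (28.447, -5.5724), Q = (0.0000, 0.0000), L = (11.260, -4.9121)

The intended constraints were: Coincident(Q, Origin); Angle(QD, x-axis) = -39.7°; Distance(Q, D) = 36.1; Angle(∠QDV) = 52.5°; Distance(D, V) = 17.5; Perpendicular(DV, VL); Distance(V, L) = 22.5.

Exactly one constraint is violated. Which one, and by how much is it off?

Distance(V, L) = 22.5 — off by 5.30.

Q = (0.00, 0.00) ✓; QD at -39.70° ✓; |QD| = 36.10 ✓; ∠QDV = 52.50° ✓; |DV| = 17.50 ✓; ∠(DV, VL) = 90.00° ✓; |VL| = 17.20 ✗.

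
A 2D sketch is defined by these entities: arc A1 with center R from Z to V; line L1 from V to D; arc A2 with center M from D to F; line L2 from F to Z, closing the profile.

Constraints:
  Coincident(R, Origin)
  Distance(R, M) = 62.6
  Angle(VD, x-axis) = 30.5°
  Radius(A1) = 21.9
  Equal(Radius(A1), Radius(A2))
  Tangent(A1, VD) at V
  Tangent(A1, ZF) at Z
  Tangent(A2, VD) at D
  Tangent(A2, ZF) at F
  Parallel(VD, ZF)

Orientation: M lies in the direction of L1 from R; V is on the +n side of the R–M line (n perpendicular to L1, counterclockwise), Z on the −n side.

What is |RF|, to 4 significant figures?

66.32

Tangency of A1 to both parallel lines with radius 21.9 puts V and Z at R ± 21.9·n: V = (-11.12, 18.87), Z = (11.12, -18.87). Equal radii place D and F the same way about M: D = M + 21.9·n = (42.82, 50.64), F = M − 21.9·n = (65.05, 12.90). Then |RF| = |F − R| = 66.32.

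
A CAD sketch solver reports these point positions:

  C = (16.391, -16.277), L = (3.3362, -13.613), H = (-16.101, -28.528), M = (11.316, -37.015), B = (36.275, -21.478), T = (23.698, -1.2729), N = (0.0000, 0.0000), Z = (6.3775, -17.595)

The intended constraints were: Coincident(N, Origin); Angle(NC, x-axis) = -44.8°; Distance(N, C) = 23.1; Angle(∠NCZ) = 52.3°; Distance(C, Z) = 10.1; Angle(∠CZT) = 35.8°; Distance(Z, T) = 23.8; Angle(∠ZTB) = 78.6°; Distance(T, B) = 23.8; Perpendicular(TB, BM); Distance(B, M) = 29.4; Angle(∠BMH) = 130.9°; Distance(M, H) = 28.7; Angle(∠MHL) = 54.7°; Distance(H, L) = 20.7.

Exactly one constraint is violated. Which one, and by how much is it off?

Distance(H, L) = 20.7 — off by 3.80.

N = (0.00, 0.00) ✓; NC at -44.80° ✓; |NC| = 23.10 ✓; ∠NCZ = 52.30° ✓; |CZ| = 10.10 ✓; ∠CZT = 35.80° ✓; |ZT| = 23.80 ✓; ∠ZTB = 78.60° ✓; |TB| = 23.80 ✓; ∠(TB, BM) = 90.00° ✓; |BM| = 29.40 ✓; ∠BMH = 130.9° ✓; |MH| = 28.70 ✓; ∠MHL = 54.70° ✓; |HL| = 24.50 ✗.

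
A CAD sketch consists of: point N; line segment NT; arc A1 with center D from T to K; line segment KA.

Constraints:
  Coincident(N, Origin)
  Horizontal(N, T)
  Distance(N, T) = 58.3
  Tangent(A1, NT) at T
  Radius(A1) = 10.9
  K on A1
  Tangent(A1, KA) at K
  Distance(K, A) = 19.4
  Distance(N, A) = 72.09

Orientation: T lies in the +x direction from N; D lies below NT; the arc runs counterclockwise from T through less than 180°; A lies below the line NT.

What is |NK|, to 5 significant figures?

53.974

Checks: ∠(DT, TN) = 90.00° ✓; |DT| = 10.90 ✓; |DK| = 10.90 ✓; ∠(DK, KA) = 90.00° ✓; |KA| = 19.40 ✓; |NA| = 72.09 ✓.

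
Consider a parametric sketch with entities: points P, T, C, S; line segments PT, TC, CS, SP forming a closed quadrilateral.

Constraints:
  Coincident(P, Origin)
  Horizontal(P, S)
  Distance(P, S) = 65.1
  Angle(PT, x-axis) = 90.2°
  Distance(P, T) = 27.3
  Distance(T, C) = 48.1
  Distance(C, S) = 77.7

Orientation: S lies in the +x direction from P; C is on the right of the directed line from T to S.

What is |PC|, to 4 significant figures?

22.17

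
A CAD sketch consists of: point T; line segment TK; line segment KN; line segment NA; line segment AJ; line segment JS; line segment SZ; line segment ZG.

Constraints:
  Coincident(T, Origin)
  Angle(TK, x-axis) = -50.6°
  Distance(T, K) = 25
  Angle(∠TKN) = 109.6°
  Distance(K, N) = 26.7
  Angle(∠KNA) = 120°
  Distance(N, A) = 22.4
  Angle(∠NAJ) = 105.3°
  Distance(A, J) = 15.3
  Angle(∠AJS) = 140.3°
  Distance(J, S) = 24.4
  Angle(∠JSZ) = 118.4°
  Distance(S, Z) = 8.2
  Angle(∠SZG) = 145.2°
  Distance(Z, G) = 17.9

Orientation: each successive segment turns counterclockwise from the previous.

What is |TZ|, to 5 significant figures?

7.0435

∠AJS = 140.3° gives JS at -165.80° from the x-axis; with |JS| = 24.4, S = (7.4925, 12.373). ∠JSZ = 118.4° gives SZ at -104.20° from the x-axis; with |SZ| = 8.2, Z = (5.4809, 4.4238). Then |TZ| = |Z − T| = 7.0435.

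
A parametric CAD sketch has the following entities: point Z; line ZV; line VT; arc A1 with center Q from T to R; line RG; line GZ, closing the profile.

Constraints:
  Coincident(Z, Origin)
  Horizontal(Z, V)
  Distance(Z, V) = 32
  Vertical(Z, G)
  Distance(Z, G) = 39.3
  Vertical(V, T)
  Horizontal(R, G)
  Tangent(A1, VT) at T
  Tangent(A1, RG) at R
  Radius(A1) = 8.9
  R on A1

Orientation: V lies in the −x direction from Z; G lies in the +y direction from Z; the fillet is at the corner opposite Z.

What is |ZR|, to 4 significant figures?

45.59

Z is at the origin; Z and V share the same y with |ZV| = 32.0 and V on the −x side, so V = (-32.00, 0.000). Z and G share the same x with |ZG| = 39.3 and G on the +y side, so G = (0.000, 39.30). The virtual corner opposite Z is at (-32.00, 39.30). Tangency of A1 to VT means the radius QT is perpendicular to VT and since A1 is tangent to RG there, QR ⟂ RG, with radius 8.9, so the center Q sits 8.9 in from both sides at Q = (-23.10, 30.40). That places the tangent points at T = (-32.00, 30.40) on VT and R = (-23.10, 39.30) on RG. Then |ZR| = |R − Z| = 45.59.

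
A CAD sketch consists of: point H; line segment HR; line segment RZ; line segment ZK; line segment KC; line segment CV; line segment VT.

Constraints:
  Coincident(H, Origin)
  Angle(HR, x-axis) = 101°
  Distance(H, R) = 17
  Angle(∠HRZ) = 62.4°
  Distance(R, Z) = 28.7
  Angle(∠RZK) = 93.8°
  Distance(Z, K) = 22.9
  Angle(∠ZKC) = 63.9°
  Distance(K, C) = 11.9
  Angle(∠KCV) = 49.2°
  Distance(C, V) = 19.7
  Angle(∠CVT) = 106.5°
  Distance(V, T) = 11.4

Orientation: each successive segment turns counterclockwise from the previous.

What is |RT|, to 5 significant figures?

47.994

H is at the origin; HR runs at 101.0° with length 17.0, so R = (-3.2438, 16.688). ∠HRZ = 62.4° gives RZ at -141.40° from the x-axis; with |RZ| = 28.7, Z = (-25.673, -1.2177). ∠RZK = 93.8° gives ZK at -55.200° from the x-axis; with |ZK| = 22.9, K = (-12.604, -20.022). ∠ZKC = 63.9° gives KC at 60.900° from the x-axis; with |KC| = 11.9, C = (-6.8167, -9.6241). ∠KCV = 49.2° gives CV at -168.30° from the x-axis; with |CV| = 19.7, V = (-26.107, -13.619). ∠CVT = 106.5° gives VT at -94.800° from the x-axis; with |VT| = 11.4, T = (-27.061, -24.979). Then |RT| = |T − R| = 47.994.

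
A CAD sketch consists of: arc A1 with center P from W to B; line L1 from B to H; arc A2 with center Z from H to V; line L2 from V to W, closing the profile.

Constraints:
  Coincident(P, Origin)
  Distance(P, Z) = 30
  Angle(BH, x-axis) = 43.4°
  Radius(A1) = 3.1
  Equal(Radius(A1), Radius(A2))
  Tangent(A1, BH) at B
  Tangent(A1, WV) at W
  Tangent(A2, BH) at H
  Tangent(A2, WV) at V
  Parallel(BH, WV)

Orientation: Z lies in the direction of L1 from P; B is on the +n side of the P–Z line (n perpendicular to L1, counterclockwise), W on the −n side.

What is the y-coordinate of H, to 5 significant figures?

22.865

The slot axis is L1's direction at 43.4°, so u = (cos 43.4°, sin 43.4°) = (0.72657, 0.68709) and n = (−sin 43.4°, cos 43.4°) = (-0.68709, 0.72657). P is at the origin and Z lies 30.0 along u from P, so Z = 30.0·u = (21.797, 20.613). Tangency of A1 to both parallel lines with radius 3.1 puts B and W at P ± 3.1·n: B = (-2.1300, 2.2524), W = (2.1300, -2.2524). Equal radii place H and V the same way about Z: H = Z + 3.1·n = (19.667, 22.865), V = Z − 3.1·n = (23.927, 18.360). So H.y = 22.865.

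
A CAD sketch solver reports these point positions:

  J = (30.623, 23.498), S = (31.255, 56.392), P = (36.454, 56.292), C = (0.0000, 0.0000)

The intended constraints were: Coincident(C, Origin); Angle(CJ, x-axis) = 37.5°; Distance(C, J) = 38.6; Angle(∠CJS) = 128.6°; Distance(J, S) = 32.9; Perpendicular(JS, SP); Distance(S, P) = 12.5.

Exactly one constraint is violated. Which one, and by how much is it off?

Distance(S, P) = 12.5 — off by 7.30.

C = (0.00, 0.00) ✓; CJ at 37.50° ✓; |CJ| = 38.60 ✓; ∠CJS = 128.6° ✓; |JS| = 32.90 ✓; ∠(JS, SP) = 90.00° ✓; |SP| = 5.200 ✗.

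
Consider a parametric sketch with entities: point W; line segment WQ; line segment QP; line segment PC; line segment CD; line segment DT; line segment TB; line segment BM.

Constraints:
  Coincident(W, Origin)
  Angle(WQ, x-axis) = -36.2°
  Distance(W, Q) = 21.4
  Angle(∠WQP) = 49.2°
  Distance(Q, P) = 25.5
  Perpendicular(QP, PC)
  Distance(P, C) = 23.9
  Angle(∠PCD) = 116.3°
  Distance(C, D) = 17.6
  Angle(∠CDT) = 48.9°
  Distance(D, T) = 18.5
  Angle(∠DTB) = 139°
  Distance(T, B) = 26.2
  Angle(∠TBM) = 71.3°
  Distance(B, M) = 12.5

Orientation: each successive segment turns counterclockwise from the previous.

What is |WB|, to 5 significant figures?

27.979

W is at the origin; WQ runs at -36.2° with length 21.4, so Q = (17.269, -12.639). ∠WQP = 49.2° gives QP at 94.600° from the x-axis; with |QP| = 25.5, P = (15.224, 12.779). QP is perpendicular to PC, so PC runs at -175.40°; with |PC| = 23.9, C = (-8.5991, 10.862). ∠PCD = 116.3° gives CD at -111.70° from the x-axis; with |CD| = 17.6, D = (-15.107, -5.4906). ∠CDT = 48.9° gives DT at 19.400° from the x-axis; with |DT| = 18.5, T = (2.3429, 0.65439). ∠DTB = 139.0° gives TB at 60.400° from the x-axis; with |TB| = 26.2, B = (15.284, 23.435). Then |WB| = |B − W| = 27.979.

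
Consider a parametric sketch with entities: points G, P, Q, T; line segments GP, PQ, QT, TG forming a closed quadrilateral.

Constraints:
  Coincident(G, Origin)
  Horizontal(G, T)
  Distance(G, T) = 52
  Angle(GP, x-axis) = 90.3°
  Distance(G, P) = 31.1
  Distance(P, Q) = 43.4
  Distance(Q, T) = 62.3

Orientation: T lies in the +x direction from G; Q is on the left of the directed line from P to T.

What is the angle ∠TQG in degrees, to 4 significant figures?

46.90°

G is at the origin; G and T share the same y with |GT| = 52.0 and T in +x, so T = (52.0, 0). GP runs at 90.3° with |GP| = 31.1, so P = (-0.1628, 31.10). Q is determined by |PQ| = 43.4 and |QT| = 62.3 together: it lies at the intersection of circle(P, 43.4) and circle(T, 62.3). With |PT| = 60.73, the foot of the radical line on PT is 13.92 from P and the perpendicular offset is √(43.4² − 13.92²) = 41.11. Taking the left-of-PT solution: Q = (32.84, 59.28).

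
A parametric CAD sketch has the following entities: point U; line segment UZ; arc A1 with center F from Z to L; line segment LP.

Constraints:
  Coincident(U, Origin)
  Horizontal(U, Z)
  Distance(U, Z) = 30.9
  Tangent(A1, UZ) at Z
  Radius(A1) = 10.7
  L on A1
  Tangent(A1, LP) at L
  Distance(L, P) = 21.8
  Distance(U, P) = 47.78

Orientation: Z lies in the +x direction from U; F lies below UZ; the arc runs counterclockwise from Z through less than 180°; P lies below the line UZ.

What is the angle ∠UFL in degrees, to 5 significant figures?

49.274°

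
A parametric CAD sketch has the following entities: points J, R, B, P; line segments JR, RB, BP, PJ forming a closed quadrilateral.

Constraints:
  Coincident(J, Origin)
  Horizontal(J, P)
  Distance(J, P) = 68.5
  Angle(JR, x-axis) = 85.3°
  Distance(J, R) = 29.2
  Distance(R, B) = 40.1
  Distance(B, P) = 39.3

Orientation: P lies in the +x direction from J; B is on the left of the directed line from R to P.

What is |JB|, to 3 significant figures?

51.7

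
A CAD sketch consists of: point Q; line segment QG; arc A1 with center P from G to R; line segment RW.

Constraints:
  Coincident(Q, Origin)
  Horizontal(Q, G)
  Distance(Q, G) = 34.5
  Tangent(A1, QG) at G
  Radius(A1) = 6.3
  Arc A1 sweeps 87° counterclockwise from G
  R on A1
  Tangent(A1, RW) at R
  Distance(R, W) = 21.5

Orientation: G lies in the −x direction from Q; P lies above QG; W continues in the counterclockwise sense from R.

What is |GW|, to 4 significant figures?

28.43

On A1, G sits at bearing -90° from P; an 87° counterclockwise sweep puts R at bearing -3°, so R = P + 6.3·(cos -3°, sin -3°) = (-28.21, 5.970). A1 meets RW tangentially, so PR is at right angles to RW, so RW runs along (−sin -3°, cos -3°); with |RW| = 21.5, W = (-27.08, 27.44). Then |GW| = |W − G| = 28.43.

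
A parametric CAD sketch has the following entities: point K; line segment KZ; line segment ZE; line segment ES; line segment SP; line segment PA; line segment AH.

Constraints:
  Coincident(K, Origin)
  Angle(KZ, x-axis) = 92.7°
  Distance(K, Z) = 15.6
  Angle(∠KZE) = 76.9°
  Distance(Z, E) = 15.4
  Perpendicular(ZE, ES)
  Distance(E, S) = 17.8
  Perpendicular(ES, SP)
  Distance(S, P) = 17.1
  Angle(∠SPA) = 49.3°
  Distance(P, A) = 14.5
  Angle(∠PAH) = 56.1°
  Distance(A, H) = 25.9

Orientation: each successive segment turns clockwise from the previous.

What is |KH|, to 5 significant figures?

19.954

K is at the origin; KZ runs at 92.7° with length 15.6, so Z = (-0.73486, 15.583). ∠KZE = 76.9° gives ZE at -10.400° from the x-axis; with |ZE| = 15.4, E = (14.412, 12.803). ZE is perpendicular to ES, so ES runs at -100.40°; with |ES| = 17.8, S = (11.199, -4.7049). ES ⟂ SP, so SP runs at 169.60°; with |SP| = 17.1, P = (-5.6202, -1.6180). ∠SPA = 49.3° gives PA at 38.900° from the x-axis; with |PA| = 14.5, A = (5.6644, 7.4875). ∠PAH = 56.1° gives AH at -85.000° from the x-axis; with |AH| = 25.9, H = (7.9217, -18.314). Then |KH| = |H − K| = 19.954.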